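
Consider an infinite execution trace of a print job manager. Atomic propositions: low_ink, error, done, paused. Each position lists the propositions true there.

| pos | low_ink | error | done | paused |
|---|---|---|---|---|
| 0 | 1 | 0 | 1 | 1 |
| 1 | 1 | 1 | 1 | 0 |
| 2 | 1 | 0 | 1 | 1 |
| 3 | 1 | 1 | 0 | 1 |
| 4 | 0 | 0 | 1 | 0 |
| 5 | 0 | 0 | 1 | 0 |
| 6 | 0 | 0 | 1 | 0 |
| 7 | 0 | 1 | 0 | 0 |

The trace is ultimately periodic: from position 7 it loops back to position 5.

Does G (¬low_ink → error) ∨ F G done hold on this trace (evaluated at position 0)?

No

¬low_ink → error must hold at every position from 0 onward. It fails at position 4, so G (¬low_ink → error) is false.
Positions where ¬low_ink holds: 4, 5, 6, 7.
Check error at each: 4→fails, 5→fails, 6→fails, 7→ok.
G done is false at every position 0..7, so it never becomes true and F G done fails.
At position 0: G (¬low_ink → error) is false; F G done is false; so G (¬low_ink → error) ∨ F G done is false.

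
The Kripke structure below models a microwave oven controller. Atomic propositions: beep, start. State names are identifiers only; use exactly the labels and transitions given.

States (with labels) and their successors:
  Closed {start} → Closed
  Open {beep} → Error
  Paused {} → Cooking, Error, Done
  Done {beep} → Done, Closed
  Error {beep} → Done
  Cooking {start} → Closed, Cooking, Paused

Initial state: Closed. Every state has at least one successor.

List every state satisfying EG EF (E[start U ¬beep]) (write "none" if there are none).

States satisfying EF (E[start U ¬beep]): {Closed, Open, Paused, Done, Error, Cooking}.
States satisfying EG EF (E[start U ¬beep]): {Closed, Open, Paused, Done, Error, Cooking}.

{Closed, Open, Paused, Done, Error, Cooking}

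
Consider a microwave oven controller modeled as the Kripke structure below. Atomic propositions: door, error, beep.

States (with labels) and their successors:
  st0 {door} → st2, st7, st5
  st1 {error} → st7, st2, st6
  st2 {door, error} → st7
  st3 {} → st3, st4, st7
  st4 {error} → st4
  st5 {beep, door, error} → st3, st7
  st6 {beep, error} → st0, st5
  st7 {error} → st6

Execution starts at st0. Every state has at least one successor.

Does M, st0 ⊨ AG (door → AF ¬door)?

States satisfying door → AF ¬door: {st0, st1, st2, st3, st4, st5, st6, st7}.
States satisfying AG (door → AF ¬door): {st0, st1, st2, st3, st4, st5, st6, st7}.
Every state reachable from st0 satisfies door → AF ¬door.
st0 ∈ Sat(AG (door → AF ¬door)).

Yes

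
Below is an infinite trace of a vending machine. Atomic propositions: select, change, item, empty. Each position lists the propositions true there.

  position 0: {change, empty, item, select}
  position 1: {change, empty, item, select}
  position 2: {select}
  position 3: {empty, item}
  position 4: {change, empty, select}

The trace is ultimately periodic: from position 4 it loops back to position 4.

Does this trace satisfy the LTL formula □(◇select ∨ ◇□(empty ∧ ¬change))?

Yes

◇select ∨ ◇□(empty ∧ ¬change) holds at every position 0..4, and those are all positions ever visited, so □(◇select ∨ ◇□(empty ∧ ¬change)) holds.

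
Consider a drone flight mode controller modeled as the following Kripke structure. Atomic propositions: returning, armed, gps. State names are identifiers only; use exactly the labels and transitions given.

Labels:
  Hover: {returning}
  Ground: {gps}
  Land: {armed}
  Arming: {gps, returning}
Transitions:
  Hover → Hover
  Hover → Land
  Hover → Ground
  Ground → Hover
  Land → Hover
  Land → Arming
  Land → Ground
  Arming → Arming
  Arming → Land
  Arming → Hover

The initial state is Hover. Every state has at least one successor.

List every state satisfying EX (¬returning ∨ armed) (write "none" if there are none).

{Hover, Land, Arming}

States satisfying ¬returning ∨ armed: {Ground, Land}.
States satisfying EX (¬returning ∨ armed): {Hover, Land, Arming}.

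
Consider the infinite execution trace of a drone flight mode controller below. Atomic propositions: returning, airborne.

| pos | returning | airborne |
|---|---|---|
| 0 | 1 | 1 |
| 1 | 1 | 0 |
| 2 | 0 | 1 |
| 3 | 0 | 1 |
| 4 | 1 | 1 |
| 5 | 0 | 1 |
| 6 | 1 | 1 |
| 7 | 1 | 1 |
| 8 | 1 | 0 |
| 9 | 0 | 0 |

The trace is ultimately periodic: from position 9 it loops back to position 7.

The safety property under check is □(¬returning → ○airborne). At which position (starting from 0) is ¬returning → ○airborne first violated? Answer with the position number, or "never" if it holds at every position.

never

¬returning → ○airborne holds at every position 0..9, and those are all the positions the trace ever visits, so the invariant □(¬returning → ○airborne) is never violated.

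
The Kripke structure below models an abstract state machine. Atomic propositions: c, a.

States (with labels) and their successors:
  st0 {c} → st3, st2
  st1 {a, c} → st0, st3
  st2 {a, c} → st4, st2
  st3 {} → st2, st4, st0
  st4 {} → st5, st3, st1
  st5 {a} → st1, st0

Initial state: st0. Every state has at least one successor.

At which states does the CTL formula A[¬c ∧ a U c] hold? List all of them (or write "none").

States satisfying ¬c ∧ a: {st5}.
States satisfying c: {st0, st1, st2}.
States satisfying A[¬c ∧ a U c]: {st0, st1, st2, st5}.

{st0, st1, st2, st5}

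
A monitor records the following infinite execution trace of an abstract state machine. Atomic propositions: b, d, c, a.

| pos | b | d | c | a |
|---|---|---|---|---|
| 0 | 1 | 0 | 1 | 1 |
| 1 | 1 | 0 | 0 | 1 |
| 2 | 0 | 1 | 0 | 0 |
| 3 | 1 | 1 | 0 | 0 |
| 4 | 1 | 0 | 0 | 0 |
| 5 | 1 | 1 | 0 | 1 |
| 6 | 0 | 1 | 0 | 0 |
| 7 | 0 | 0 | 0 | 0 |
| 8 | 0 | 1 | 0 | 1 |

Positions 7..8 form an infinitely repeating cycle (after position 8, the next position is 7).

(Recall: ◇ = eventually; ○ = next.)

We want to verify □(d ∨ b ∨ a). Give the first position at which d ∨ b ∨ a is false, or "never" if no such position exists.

7

Check d ∨ b ∨ a at each position in order: 0 ✓, 1 ✓, 2 ✓, 3 ✓, 4 ✓, 5 ✓, 6 ✓.
At position 7 the labels are {}, so d ∨ b ∨ a is false there. This is the first violation.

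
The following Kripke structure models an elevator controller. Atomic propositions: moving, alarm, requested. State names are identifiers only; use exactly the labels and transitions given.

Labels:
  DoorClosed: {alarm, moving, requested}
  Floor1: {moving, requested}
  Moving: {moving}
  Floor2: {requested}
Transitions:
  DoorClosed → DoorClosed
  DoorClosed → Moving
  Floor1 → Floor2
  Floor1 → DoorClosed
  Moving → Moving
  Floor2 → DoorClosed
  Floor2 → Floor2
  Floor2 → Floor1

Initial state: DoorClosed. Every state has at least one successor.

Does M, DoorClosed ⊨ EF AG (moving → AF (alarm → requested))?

States satisfying AG (moving → AF (alarm → requested)): {DoorClosed, Floor1, Moving, Floor2}.
States satisfying EF AG (moving → AF (alarm → requested)): {DoorClosed, Floor1, Moving, Floor2}.
Some path from DoorClosed reaches a state where AG (moving → AF (alarm → requested)) holds.
DoorClosed ∈ Sat(EF AG (moving → AF (alarm → requested))).

Holds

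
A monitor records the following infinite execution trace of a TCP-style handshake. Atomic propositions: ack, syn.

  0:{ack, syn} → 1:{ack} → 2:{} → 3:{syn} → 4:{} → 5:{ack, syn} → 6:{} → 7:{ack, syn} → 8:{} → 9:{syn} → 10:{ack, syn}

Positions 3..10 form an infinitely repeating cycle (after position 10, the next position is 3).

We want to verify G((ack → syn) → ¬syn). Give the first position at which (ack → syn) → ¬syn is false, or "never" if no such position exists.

At position 0 the labels are {ack, syn}, so (ack → syn) → ¬syn is false there. This is the first violation.

0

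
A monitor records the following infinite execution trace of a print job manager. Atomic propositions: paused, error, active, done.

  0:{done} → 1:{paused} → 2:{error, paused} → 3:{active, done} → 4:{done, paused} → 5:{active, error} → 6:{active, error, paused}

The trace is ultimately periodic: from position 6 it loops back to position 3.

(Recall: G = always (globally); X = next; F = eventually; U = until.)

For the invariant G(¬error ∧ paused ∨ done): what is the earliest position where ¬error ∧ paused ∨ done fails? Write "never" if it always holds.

2

Check ¬error ∧ paused ∨ done at each position in order: 0 ✓, 1 ✓.
At position 2 the labels are {error, paused}, so ¬error ∧ paused ∨ done is false there. This is the first violation.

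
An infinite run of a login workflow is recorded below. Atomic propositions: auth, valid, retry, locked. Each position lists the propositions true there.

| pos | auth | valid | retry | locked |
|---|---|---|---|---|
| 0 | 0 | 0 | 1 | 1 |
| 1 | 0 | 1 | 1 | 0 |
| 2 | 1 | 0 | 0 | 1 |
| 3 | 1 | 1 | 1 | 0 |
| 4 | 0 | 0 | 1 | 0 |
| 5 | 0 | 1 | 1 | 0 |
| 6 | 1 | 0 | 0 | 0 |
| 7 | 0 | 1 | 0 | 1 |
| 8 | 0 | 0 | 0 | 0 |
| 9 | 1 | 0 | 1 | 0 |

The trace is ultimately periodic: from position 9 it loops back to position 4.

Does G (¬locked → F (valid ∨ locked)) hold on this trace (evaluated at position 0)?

¬locked → F (valid ∨ locked) holds at every position 0..9, and those are all positions ever visited, so G (¬locked → F (valid ∨ locked)) holds.
Positions where ¬locked holds: 1, 3, 4, 5, 6, 8, 9.
Check F (valid ∨ locked) at each: 1→ok, 3→ok, 4→ok, 5→ok, 6→ok, 8→ok, 9→ok.

Satisfied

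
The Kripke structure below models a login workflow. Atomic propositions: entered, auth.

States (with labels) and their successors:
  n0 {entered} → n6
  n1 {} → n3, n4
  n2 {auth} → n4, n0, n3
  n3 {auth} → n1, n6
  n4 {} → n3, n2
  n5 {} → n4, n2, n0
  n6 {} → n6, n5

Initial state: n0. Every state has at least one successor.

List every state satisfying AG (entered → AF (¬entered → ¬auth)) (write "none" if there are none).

States satisfying entered → AF (¬entered → ¬auth): {n0, n1, n2, n3, n4, n5, n6}.
States satisfying AG (entered → AF (¬entered → ¬auth)): {n0, n1, n2, n3, n4, n5, n6}.

{n0, n1, n2, n3, n4, n5, n6}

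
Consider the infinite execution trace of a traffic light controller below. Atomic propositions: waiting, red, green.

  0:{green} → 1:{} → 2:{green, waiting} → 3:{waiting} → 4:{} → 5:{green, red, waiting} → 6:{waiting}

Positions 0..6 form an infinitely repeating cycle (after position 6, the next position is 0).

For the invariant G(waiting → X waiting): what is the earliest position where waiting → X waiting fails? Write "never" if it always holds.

3

Check waiting → X waiting at each position in order: 0 ✓, 1 ✓, 2 ✓.
At position 3 the labels are {waiting} and the next position 4 has {}, so waiting → X waiting is false there. This is the first violation.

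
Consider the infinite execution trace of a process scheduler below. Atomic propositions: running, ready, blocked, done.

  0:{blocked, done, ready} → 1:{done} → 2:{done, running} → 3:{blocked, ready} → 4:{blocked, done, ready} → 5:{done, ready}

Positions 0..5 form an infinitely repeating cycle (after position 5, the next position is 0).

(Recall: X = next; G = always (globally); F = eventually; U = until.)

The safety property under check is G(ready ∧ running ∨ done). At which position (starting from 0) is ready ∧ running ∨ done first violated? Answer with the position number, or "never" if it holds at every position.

3

Check ready ∧ running ∨ done at each position in order: 0 ✓, 1 ✓, 2 ✓.
At position 3 the labels are {blocked, ready}, so ready ∧ running ∨ done is false there. This is the first violation.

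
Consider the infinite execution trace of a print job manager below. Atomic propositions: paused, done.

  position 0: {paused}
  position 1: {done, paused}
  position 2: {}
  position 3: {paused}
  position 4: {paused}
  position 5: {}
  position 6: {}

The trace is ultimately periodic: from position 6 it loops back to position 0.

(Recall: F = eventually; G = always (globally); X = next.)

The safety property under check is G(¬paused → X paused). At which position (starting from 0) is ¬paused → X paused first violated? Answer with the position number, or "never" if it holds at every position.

5

Check ¬paused → X paused at each position in order: 0 ✓, 1 ✓, 2 ✓, 3 ✓, 4 ✓.
At position 5 the labels are {} and the next position 6 has {}, so ¬paused → X paused is false there. This is the first violation.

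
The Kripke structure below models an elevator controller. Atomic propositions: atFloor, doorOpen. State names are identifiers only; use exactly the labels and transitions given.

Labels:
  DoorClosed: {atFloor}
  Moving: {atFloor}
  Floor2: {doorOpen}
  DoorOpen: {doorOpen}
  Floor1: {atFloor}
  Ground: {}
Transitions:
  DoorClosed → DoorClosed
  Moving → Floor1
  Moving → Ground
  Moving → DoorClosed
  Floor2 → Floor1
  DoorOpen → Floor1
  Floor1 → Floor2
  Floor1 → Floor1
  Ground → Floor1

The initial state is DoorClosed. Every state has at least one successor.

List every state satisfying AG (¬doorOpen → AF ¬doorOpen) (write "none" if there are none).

States satisfying ¬doorOpen → AF ¬doorOpen: {DoorClosed, Moving, Floor2, DoorOpen, Floor1, Ground}.
States satisfying AG (¬doorOpen → AF ¬doorOpen): {DoorClosed, Moving, Floor2, DoorOpen, Floor1, Ground}.

{DoorClosed, Moving, Floor2, DoorOpen, Floor1, Ground}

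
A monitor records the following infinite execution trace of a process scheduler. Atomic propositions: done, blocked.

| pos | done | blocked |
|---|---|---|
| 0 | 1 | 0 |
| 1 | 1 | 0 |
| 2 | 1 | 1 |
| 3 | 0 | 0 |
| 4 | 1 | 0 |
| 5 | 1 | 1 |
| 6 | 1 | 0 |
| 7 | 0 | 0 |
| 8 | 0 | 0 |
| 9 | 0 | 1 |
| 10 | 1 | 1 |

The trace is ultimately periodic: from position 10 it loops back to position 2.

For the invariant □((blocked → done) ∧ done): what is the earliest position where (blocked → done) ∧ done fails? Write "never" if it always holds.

3

Check (blocked → done) ∧ done at each position in order: 0 ✓, 1 ✓, 2 ✓.
At position 3 the labels are {}, so (blocked → done) ∧ done is false there. This is the first violation.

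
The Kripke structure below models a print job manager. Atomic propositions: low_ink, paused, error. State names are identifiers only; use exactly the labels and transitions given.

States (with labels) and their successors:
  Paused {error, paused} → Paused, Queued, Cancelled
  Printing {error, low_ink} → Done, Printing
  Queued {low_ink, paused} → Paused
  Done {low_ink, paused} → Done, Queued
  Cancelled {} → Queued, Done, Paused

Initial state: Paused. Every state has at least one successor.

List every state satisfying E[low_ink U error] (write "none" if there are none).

States satisfying low_ink: {Printing, Queued, Done}.
States satisfying error: {Paused, Printing}.
States satisfying E[low_ink U error]: {Paused, Printing, Queued, Done}.

{Paused, Printing, Queued, Done}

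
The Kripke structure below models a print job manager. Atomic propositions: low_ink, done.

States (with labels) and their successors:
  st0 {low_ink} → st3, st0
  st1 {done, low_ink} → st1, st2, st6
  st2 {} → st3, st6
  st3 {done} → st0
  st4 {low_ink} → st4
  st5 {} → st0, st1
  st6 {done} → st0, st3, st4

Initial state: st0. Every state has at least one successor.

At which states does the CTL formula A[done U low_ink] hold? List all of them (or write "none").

States satisfying done: {st1, st3, st6}.
States satisfying low_ink: {st0, st1, st4}.
States satisfying A[done U low_ink]: {st0, st1, st3, st4, st6}.

{st0, st1, st3, st4, st6}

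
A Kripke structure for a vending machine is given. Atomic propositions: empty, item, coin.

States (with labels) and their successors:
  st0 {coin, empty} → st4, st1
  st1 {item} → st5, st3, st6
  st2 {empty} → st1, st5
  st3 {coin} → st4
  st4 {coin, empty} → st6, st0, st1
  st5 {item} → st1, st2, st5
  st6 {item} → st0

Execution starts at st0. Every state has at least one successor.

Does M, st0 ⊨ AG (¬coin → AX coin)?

Violated

States satisfying ¬coin → AX coin: {st0, st3, st4, st6}.
States satisfying AG (¬coin → AX coin): ∅.
st1 is reachable from st0 and violates ¬coin → AX coin, so AG fails at st0.
st0 ∉ Sat(AG (¬coin → AX coin)).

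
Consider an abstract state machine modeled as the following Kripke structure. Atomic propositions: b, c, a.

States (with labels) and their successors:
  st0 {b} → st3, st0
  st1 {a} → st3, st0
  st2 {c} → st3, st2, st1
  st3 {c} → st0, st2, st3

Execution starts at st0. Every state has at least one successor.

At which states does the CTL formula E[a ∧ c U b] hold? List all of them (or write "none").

States satisfying a ∧ c: ∅.
States satisfying b: {st0}.
States satisfying E[a ∧ c U b]: {st0}.

{st0}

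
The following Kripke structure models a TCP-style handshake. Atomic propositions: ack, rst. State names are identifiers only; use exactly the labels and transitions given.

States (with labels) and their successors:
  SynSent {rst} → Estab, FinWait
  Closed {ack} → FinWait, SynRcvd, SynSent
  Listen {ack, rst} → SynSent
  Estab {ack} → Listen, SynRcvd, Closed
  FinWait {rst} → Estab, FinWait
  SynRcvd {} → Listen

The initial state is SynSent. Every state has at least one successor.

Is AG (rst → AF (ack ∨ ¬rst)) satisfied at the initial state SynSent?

Does not hold

States satisfying rst → AF (ack ∨ ¬rst): {Closed, Listen, Estab, SynRcvd}.
States satisfying AG (rst → AF (ack ∨ ¬rst)): ∅.
FinWait is reachable from SynSent and violates rst → AF (ack ∨ ¬rst), so AG fails at SynSent.
SynSent ∉ Sat(AG (rst → AF (ack ∨ ¬rst))).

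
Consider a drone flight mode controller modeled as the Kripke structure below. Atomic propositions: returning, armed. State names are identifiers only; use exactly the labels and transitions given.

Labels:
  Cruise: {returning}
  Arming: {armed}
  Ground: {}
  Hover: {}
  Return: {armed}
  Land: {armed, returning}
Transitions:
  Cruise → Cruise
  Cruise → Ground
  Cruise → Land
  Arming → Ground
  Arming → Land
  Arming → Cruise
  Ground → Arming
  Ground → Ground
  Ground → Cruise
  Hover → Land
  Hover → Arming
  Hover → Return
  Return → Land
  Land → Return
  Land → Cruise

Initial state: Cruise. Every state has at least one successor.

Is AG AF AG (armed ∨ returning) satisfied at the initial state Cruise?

Violated

States satisfying AF AG (armed ∨ returning): ∅.
States satisfying AG AF AG (armed ∨ returning): ∅.
Arming is reachable from Cruise and violates AF AG (armed ∨ returning), so AG fails at Cruise.
Cruise ∉ Sat(AG AF AG (armed ∨ returning)).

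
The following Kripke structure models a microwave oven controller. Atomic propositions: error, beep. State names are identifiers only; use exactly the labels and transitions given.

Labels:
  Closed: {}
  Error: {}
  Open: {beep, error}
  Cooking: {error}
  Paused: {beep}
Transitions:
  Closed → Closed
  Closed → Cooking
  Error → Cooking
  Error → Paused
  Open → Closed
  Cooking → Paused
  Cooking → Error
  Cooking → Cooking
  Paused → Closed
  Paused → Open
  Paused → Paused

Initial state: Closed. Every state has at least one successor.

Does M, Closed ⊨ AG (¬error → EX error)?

States satisfying ¬error → EX error: {Closed, Error, Open, Cooking, Paused}.
States satisfying AG (¬error → EX error): {Closed, Error, Open, Cooking, Paused}.
Every state reachable from Closed satisfies ¬error → EX error.
Closed ∈ Sat(AG (¬error → EX error)).

Yes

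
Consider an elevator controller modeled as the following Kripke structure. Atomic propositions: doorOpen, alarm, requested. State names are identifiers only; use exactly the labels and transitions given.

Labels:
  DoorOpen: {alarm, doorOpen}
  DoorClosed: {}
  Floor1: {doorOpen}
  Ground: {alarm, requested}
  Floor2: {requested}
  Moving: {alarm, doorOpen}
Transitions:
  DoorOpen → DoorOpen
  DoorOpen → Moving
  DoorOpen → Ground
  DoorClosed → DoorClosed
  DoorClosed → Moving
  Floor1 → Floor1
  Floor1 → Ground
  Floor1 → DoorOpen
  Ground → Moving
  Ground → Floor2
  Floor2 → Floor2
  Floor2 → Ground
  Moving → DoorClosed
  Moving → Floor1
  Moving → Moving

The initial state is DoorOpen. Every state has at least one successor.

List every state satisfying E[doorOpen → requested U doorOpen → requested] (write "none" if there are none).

{DoorClosed, Ground, Floor2}

States satisfying doorOpen → requested: {DoorClosed, Ground, Floor2}.
States satisfying E[doorOpen → requested U doorOpen → requested]: {DoorClosed, Ground, Floor2}.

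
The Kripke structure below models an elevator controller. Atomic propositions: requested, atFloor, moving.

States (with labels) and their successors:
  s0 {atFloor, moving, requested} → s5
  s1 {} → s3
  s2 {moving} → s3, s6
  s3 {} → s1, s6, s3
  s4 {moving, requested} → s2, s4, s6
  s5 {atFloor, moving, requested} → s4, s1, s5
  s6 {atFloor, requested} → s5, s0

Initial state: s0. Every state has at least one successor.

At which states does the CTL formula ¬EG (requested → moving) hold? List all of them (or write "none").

States satisfying requested → moving: {s0, s1, s2, s3, s4, s5}.
States satisfying EG (requested → moving): {s0, s1, s2, s3, s4, s5}.
States satisfying ¬EG (requested → moving): {s6}.

{s6}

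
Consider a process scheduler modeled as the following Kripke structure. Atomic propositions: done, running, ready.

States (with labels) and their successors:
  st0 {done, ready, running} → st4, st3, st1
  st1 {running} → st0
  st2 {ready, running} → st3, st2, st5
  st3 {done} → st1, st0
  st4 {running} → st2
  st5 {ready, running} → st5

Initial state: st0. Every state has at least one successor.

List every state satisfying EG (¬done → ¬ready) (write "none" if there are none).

{st0, st1, st3}

States satisfying ¬done → ¬ready: {st0, st1, st3, st4}.
States satisfying EG (¬done → ¬ready): {st0, st1, st3}.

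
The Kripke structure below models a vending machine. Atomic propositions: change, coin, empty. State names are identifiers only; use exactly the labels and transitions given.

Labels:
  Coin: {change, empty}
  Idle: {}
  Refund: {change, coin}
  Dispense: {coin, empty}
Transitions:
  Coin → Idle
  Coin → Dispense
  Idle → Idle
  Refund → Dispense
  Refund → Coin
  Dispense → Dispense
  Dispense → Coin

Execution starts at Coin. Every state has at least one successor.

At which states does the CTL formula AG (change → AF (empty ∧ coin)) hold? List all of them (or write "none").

{Idle}

States satisfying change → AF (empty ∧ coin): {Idle, Dispense}.
States satisfying AG (change → AF (empty ∧ coin)): {Idle}.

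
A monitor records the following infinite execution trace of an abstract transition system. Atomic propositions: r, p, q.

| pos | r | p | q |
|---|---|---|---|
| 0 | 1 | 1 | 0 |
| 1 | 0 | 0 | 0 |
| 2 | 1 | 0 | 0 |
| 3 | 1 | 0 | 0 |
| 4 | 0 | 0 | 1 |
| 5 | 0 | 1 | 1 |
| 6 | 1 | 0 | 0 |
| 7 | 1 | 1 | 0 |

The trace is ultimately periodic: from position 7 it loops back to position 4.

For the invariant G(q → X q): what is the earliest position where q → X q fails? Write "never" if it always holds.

Check q → X q at each position in order: 0 ✓, 1 ✓, 2 ✓, 3 ✓, 4 ✓.
At position 5 the labels are {p, q} and the next position 6 has {r}, so q → X q is false there. This is the first violation.

5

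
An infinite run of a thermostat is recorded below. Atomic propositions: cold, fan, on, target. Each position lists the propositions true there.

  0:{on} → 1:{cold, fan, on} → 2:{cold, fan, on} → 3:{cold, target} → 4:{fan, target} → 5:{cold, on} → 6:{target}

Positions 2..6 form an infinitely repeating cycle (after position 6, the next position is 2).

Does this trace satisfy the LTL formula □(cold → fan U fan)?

Violated

cold → fan U fan must hold at every position from 0 onward. It fails at position 3, so □(cold → fan U fan) is false.
Positions where cold holds: 1, 2, 3, 5.
Check fan U fan at each: 1→ok, 2→ok, 3→fails, 5→fails.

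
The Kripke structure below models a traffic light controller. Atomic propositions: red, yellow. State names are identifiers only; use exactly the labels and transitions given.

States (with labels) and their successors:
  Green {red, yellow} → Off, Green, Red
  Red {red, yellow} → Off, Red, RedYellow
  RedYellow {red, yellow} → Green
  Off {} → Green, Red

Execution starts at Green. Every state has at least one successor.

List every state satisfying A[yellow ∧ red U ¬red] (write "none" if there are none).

States satisfying yellow ∧ red: {Green, Red, RedYellow}.
States satisfying ¬red: {Off}.
States satisfying A[yellow ∧ red U ¬red]: {Off}.

{Off}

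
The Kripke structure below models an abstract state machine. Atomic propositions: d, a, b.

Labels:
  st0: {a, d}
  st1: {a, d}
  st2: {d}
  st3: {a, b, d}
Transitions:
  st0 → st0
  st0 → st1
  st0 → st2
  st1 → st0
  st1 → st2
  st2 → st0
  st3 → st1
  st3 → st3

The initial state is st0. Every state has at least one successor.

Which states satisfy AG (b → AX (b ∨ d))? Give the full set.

{st0, st1, st2, st3}

States satisfying b → AX (b ∨ d): {st0, st1, st2, st3}.
States satisfying AG (b → AX (b ∨ d)): {st0, st1, st2, st3}.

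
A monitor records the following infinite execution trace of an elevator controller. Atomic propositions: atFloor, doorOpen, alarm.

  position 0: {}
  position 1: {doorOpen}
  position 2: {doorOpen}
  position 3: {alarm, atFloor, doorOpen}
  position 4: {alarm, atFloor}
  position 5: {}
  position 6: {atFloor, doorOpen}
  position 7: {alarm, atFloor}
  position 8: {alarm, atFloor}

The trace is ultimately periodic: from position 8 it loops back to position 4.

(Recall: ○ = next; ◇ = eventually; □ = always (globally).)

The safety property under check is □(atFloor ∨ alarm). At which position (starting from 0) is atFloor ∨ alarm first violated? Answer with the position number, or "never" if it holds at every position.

At position 0 the labels are {}, so atFloor ∨ alarm is false there. This is the first violation.

0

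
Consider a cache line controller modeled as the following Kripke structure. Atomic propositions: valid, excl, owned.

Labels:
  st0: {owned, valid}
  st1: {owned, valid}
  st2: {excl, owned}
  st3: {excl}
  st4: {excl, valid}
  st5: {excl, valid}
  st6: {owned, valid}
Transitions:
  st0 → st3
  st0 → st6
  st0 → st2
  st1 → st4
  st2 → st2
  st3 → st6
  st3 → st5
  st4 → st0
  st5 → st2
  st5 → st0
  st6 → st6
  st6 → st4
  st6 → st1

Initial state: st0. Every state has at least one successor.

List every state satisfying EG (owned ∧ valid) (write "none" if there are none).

{st0, st6}

States satisfying owned ∧ valid: {st0, st1, st6}.
States satisfying EG (owned ∧ valid): {st0, st6}.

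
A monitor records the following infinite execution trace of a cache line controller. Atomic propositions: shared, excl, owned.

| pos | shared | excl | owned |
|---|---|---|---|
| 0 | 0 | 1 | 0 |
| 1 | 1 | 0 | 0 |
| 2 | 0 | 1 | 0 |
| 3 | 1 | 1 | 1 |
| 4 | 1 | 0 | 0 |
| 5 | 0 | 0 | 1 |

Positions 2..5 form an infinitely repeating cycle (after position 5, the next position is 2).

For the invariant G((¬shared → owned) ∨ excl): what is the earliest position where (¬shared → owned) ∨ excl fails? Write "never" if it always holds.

(¬shared → owned) ∨ excl holds at every position 0..5, and those are all the positions the trace ever visits, so the invariant G((¬shared → owned) ∨ excl) is never violated.

never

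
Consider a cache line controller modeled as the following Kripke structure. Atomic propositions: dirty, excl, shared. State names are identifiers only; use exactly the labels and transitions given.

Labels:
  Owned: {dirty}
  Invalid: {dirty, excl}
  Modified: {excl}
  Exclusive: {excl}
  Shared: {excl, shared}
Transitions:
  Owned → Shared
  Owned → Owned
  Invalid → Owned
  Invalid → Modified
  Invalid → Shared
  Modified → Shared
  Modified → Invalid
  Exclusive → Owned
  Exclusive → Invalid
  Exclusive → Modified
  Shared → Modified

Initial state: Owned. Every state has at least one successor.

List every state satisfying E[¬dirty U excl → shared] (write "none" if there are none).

{Owned, Modified, Exclusive, Shared}

States satisfying ¬dirty: {Modified, Exclusive, Shared}.
States satisfying excl → shared: {Owned, Shared}.
States satisfying E[¬dirty U excl → shared]: {Owned, Modified, Exclusive, Shared}.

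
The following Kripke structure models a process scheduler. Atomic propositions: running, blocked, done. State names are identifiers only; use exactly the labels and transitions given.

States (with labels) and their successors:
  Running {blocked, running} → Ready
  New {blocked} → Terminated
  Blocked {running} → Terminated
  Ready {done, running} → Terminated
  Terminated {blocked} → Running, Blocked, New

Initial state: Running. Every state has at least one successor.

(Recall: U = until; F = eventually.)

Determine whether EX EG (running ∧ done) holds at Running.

States satisfying EG (running ∧ done): ∅.
States satisfying EX EG (running ∧ done): ∅.
No suitable path/successor from Running witnesses the formula.
Running ∉ Sat(EX EG (running ∧ done)).

Violated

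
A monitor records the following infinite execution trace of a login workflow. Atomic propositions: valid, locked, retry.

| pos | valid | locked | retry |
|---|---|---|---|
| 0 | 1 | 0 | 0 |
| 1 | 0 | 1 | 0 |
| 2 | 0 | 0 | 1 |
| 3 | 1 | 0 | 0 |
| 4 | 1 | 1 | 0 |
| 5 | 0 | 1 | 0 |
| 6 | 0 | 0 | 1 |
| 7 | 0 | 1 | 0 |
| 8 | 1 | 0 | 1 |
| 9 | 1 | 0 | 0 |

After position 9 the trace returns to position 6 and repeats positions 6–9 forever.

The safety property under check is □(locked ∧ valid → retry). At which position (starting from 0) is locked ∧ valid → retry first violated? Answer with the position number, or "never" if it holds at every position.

4

Check locked ∧ valid → retry at each position in order: 0 ✓, 1 ✓, 2 ✓, 3 ✓.
At position 4 the labels are {locked, valid}, so locked ∧ valid → retry is false there. This is the first violation.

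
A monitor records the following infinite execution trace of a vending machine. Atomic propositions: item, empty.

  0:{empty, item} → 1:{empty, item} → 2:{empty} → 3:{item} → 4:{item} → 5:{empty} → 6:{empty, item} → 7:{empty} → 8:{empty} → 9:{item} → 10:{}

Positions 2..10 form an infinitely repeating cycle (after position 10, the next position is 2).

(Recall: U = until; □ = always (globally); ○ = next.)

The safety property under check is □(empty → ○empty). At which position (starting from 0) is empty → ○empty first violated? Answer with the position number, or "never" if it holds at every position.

Check empty → ○empty at each position in order: 0 ✓, 1 ✓.
At position 2 the labels are {empty} and the next position 3 has {item}, so empty → ○empty is false there. This is the first violation.

2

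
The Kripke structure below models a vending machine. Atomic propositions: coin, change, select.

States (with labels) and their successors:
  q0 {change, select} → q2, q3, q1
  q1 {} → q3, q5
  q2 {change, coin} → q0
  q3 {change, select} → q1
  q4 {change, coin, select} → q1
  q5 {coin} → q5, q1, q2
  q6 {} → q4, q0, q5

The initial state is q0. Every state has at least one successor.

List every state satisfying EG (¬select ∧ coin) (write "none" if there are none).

{q5}

States satisfying ¬select ∧ coin: {q2, q5}.
States satisfying EG (¬select ∧ coin): {q5}.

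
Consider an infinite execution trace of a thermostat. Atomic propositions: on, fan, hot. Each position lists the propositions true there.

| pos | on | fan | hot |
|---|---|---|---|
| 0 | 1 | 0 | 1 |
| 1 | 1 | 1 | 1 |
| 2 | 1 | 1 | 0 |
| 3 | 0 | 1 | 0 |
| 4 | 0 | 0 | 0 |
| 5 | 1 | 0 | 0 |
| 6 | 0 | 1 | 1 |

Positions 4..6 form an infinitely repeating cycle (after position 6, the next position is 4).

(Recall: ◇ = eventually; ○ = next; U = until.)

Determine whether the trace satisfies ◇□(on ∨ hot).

No

□(on ∨ hot) is false at every position 0..6, so it never becomes true and ◇□(on ∨ hot) fails.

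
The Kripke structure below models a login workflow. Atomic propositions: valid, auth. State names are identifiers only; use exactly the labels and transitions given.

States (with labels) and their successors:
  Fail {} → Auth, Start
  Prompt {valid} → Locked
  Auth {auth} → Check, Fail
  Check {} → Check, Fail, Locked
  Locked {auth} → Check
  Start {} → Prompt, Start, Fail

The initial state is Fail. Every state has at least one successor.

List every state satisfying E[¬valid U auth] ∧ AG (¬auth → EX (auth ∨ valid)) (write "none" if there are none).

{Fail, Auth, Check, Locked, Start}

States satisfying ¬valid: {Fail, Auth, Check, Locked, Start}.
States satisfying auth: {Auth, Locked}.
States satisfying E[¬valid U auth]: {Fail, Auth, Check, Locked, Start}.
States satisfying ¬auth → EX (auth ∨ valid): {Fail, Prompt, Auth, Check, Locked, Start}.
States satisfying AG (¬auth → EX (auth ∨ valid)): {Fail, Prompt, Auth, Check, Locked, Start}.
States satisfying E[¬valid U auth] ∧ AG (¬auth → EX (auth ∨ valid)): {Fail, Auth, Check, Locked, Start}.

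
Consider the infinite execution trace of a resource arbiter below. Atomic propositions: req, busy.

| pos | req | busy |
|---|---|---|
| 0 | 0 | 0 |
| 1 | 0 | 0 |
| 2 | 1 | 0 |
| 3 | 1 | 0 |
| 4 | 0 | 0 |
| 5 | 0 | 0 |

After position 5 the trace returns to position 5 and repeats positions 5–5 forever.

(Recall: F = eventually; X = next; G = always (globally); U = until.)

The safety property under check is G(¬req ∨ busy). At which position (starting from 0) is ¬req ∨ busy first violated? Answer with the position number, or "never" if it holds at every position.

2

Check ¬req ∨ busy at each position in order: 0 ✓, 1 ✓.
At position 2 the labels are {req}, so ¬req ∨ busy is false there. This is the first violation.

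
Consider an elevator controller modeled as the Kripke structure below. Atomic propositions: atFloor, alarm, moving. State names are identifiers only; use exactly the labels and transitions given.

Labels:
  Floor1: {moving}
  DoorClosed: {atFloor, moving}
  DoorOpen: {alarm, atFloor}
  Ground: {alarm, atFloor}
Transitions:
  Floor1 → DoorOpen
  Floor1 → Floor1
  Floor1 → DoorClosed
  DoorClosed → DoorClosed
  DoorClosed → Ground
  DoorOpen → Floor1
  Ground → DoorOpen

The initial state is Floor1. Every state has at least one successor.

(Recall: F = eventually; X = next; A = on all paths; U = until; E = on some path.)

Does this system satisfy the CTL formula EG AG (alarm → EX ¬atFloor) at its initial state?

States satisfying AG (alarm → EX ¬atFloor): ∅.
States satisfying EG AG (alarm → EX ¬atFloor): ∅.
No suitable path/successor from Floor1 witnesses the formula.
Floor1 ∉ Sat(EG AG (alarm → EX ¬atFloor)).

Does not hold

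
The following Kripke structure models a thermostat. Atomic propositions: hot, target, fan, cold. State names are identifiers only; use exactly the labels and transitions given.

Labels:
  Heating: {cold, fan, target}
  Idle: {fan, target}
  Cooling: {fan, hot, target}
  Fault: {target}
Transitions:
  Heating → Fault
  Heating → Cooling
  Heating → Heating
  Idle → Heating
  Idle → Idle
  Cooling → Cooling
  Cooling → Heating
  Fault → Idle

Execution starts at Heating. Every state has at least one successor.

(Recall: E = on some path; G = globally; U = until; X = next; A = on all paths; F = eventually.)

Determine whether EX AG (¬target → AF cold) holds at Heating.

States satisfying AG (¬target → AF cold): {Heating, Idle, Cooling, Fault}.
States satisfying EX AG (¬target → AF cold): {Heating, Idle, Cooling, Fault}.
Heating ∈ Sat(EX AG (¬target → AF cold)).

Holds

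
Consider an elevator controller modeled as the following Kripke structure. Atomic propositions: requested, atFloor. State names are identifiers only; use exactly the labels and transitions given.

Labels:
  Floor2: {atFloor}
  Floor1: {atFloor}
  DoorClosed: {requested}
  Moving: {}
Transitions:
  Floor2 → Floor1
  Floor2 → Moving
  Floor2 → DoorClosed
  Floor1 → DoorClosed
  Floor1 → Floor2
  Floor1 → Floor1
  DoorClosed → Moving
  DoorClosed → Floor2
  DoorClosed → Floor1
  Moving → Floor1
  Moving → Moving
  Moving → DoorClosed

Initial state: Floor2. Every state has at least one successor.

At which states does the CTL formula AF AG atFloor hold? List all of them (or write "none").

none

States satisfying AG atFloor: ∅.
States satisfying AF AG atFloor: ∅.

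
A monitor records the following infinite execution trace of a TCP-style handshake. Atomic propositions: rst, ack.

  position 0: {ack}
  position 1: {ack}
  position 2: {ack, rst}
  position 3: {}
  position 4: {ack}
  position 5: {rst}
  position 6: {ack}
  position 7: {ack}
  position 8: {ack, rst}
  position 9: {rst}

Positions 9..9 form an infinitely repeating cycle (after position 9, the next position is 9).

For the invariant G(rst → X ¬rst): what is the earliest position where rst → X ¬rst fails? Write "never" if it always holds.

Check rst → X ¬rst at each position in order: 0 ✓, 1 ✓, 2 ✓, 3 ✓, 4 ✓, 5 ✓, 6 ✓, 7 ✓.
At position 8 the labels are {ack, rst} and the next position 9 has {rst}, so rst → X ¬rst is false there. This is the first violation.

8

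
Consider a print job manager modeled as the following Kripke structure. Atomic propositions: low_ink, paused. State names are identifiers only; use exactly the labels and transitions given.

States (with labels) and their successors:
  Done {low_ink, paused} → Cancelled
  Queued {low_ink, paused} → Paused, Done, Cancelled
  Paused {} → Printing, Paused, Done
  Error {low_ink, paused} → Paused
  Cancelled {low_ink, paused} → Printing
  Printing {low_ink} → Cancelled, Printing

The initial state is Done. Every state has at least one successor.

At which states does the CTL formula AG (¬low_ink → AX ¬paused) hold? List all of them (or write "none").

{Done, Cancelled, Printing}

States satisfying ¬low_ink → AX ¬paused: {Done, Queued, Error, Cancelled, Printing}.
States satisfying AG (¬low_ink → AX ¬paused): {Done, Cancelled, Printing}.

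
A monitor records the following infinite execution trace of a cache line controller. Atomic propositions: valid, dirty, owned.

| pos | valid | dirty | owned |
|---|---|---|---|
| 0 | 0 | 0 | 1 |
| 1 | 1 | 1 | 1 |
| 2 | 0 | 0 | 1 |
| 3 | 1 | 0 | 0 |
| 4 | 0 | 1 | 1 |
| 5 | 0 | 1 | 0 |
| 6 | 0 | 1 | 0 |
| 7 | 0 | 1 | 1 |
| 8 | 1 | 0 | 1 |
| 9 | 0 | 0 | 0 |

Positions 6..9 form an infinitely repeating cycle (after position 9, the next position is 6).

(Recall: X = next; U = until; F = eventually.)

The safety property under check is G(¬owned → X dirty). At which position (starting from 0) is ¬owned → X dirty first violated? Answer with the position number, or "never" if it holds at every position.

¬owned → X dirty holds at every position 0..9, and those are all the positions the trace ever visits, so the invariant G(¬owned → X dirty) is never violated.

never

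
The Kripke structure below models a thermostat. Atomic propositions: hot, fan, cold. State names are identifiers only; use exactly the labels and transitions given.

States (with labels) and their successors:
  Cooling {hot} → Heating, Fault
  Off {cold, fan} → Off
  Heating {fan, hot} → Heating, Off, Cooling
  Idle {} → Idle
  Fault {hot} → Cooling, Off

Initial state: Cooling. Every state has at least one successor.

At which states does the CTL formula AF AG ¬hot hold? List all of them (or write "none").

{Off, Idle}

States satisfying AG ¬hot: {Off, Idle}.
States satisfying AF AG ¬hot: {Off, Idle}.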